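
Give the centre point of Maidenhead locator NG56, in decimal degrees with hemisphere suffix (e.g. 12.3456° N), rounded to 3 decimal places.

23.500° S, 91.000° E

Field N=13, G=6: +13·20° lon, +6·10° lat → SW at lon 80°, lat -30°.
Square 5, 6: +5·2° lon, +6·1° lat → SW at lon 90°, lat -24°.
Cell spans 2° lon × 1° lat. Centre is SW corner plus half of each.
latitude 23.500° S, longitude 91.000° E.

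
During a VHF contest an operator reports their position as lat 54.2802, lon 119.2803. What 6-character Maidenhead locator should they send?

OO94pg

Offset from 180°W / 90°S: lon 299.2803°, lat 144.2802°.
Field (20°×10°, letters A–R): 299.2803/20 → 14 → O, 144.2802/10 → 14 → O; chars OO.
Square (2°×1°, digits 0–9): 19.2803/2 → 9, 4.2802/1 → 4; chars 94.
Subsquare (5′×2.5′, letters a–x): 1.2803/0.0833333 → 15 → p, 0.2802/0.0416667 → 6 → g; chars pg.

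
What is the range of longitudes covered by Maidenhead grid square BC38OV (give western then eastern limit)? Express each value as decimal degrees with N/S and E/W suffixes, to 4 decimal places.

Field B=1, C=2: +1·20° lon, +2·10° lat → SW at lon -160°, lat -70°.
Square 3, 8: +3·2° lon, +8·1° lat → SW at lon -154°, lat -62°.
Subsquare o=14, v=21: +14·0.0833333° lon, +21·0.0416667° lat → SW at lon -152.833°, lat -61.125°.
Cell spans 0.0833333° lon × 0.0416667° lat.
west 152.8333° W, east 152.7500° W.

152.8333° W, 152.7500° W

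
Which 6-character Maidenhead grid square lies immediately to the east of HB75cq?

HB75dq

Longitude subsquare c = 2; +1 → 3 = d.
The latitude characters are unchanged.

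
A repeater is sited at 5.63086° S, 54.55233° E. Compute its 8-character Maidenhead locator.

LI74gi68

Add 180° to longitude and 90° to latitude: 234.55233, 84.36914.
Field: 234.55233/20 → 11 → L, 84.36914/10 → 8 → I; chars LI.
Square: 14.55233/2 → 7, 4.36914/1 → 4; chars 74.
Subsquare: 0.55233/0.0833333 → 6 → g, 0.36914/0.0416667 → 8 → i; chars gi.
Extended square: 0.05233/0.00833333 → 6, 0.03581/0.00416667 → 8; chars 68.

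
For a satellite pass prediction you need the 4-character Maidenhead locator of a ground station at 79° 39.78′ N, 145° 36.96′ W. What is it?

BQ79

Offset from 180°W / 90°S: lon 34.38°, lat 169.66°.
Field: 34.38/20 → 1 → B, 169.66/10 → 16 → Q; chars BQ.
Square: 14.38/2 → 7, 9.66/1 → 9; chars 79.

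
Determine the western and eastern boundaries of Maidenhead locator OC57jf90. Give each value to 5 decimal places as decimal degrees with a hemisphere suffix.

110.82500° E, 110.83333° E

Field O=14, C=2: +14·20° lon, +2·10° lat → SW at lon 100°, lat -70°.
Square 5, 7: +5·2° lon, +7·1° lat → SW at lon 110°, lat -63°.
Subsquare j=9, f=5: +9·0.0833333° lon, +5·0.0416667° lat → SW at lon 110.75°, lat -62.7917°.
Extended square 9, 0: +9·0.00833333° lon, +0·0.00416667° lat → SW at lon 110.825°, lat -62.7917°.
Cell spans 0.00833333° lon × 0.00416667° lat.
west 110.82500° E, east 110.83333° E.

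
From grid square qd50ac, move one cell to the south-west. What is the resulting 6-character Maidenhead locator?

Longitude subsquare a = 0; −1 → -1, wraps to 23 = x, carry into square.
Longitude square 5; −1 → 4.
Latitude subsquare c = 2; −1 → 1 = b.

QD40xb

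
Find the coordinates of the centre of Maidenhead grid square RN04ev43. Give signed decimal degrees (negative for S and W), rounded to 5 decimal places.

Field R=17, N=13: +17·20° lon, +13·10° lat → SW at lon 160°, lat 40°.
Square 0, 4: +0·2° lon, +4·1° lat → SW at lon 160°, lat 44°.
Subsquare e=4, v=21: +4·0.0833333° lon, +21·0.0416667° lat → SW at lon 160.333°, lat 44.875°.
Extended square 4, 3: +4·0.00833333° lon, +3·0.00416667° lat → SW at lon 160.367°, lat 44.8875°.
Cell spans 0.00833333° lon × 0.00416667° lat. Centre is SW corner plus half of each.
latitude 44.88958, longitude 160.37083.

44.88958, 160.37083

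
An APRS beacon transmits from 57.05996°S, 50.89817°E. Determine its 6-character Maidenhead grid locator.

LD52kw

Add 180° to longitude and 90° to latitude: 230.8982, 32.9400.
Field (20°×10°, letters A–R): lon ⌊230.8982/20⌋ = 11 → L; lat ⌊32.9400/10⌋ = 3 → D.
Square (2°×1°, digits 0–9): lon ⌊10.8982/2⌋ = 5; lat ⌊2.9400/1⌋ = 2.
Subsquare (5′×2.5′, letters a–x): lon ⌊0.8982/0.0833333⌋ = 10 → k; lat ⌊0.9400/0.0416667⌋ = 22 → w.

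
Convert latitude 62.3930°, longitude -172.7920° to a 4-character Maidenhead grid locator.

Offset from 180°W / 90°S: lon 7.21°, lat 152.39°.
Field (20°×10°, letters A–R): lon ⌊7.21/20⌋ = 0 → A; lat ⌊152.39/10⌋ = 15 → P.
Square (2°×1°, digits 0–9): lon ⌊7.21/2⌋ = 3; lat ⌊2.39/1⌋ = 2.

AP32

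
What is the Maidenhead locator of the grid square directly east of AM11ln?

Longitude subsquare l = 11; +1 → 12 = m.
The latitude characters are unchanged.

AM11mn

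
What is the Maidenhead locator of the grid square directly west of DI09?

CI99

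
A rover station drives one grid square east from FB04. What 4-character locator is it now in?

Longitude square 0; +1 → 1.
The latitude characters are unchanged.

FB14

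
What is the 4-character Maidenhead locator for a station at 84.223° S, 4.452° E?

Offset from 180°W / 90°S: lon 184.45°, lat 5.78°.
Field (20°×10°, letters A–R): lon ⌊184.45/20⌋ = 9 → J; lat ⌊5.78/10⌋ = 0 → A.
Square (2°×1°, digits 0–9): lon ⌊4.45/2⌋ = 2; lat ⌊5.78/1⌋ = 5.

JA25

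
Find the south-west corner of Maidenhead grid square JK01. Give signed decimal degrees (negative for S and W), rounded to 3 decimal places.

11.000, 0.000

Field J=9, K=10: +9·20° lon, +10·10° lat → SW at lon 0°, lat 10°.
Square 0, 1: +0·2° lon, +1·1° lat → SW at lon 0°, lat 11°.
latitude 11.000, longitude 0.000.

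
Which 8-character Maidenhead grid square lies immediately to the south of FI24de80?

Latitude extended square 0; −1 → -1, wraps to 9, carry into subsquare.
Latitude subsquare e = 4; −1 → 3 = d.
The longitude characters are unchanged.

FI24dd89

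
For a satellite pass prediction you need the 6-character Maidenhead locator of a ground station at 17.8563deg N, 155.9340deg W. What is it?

Offset from 180°W / 90°S: lon 24.0660°, lat 107.8563°.
Field (20°×10°, letters A–R): lon ⌊24.0660/20⌋ = 1 → B; lat ⌊107.8563/10⌋ = 10 → K.
Square (2°×1°, digits 0–9): lon ⌊4.0660/2⌋ = 2; lat ⌊7.8563/1⌋ = 7.
Subsquare (5′×2.5′, letters a–x): lon ⌊0.0660/0.0833333⌋ = 0 → a; lat ⌊0.8563/0.0416667⌋ = 20 → u.

BK27au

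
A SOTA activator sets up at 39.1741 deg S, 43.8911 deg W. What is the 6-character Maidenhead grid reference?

Shift to the Maidenhead origin (180°W, 90°S): lon 136.1089, lat 50.8259.
Field: 136.1089/20 → 6 → G, 50.8259/10 → 5 → F; chars GF.
Square: 16.1089/2 → 8, 0.8259/1 → 0; chars 80.
Subsquare: 0.1089/0.0833333 → 1 → b, 0.8259/0.0416667 → 19 → t; chars bt.

GF80bt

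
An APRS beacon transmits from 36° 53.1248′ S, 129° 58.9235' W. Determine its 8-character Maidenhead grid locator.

CF53ac27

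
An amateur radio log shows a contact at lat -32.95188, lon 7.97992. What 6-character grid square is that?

JF37xb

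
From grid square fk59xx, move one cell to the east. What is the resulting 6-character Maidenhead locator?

Longitude subsquare x = 23; +1 → 24, wraps to 0 = a, carry into square.
Longitude square 5; +1 → 6.
The latitude characters are unchanged.

FK69ax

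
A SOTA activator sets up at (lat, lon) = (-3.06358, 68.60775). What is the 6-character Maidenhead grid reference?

MI46hw

Offset from 180°W / 90°S: lon 248.6078°, lat 86.9364°.
Field: 248.6078/20 → 12 → M, 86.9364/10 → 8 → I; chars MI.
Square: 8.6078/2 → 4, 6.9364/1 → 6; chars 46.
Subsquare: 0.6078/0.0833333 → 7 → h, 0.9364/0.0416667 → 22 → w; chars hw.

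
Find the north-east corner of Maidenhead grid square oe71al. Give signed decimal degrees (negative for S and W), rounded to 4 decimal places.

Field O=14, E=4: +14·20° lon, +4·10° lat → SW at lon 100°, lat -50°.
Square 7, 1: +7·2° lon, +1·1° lat → SW at lon 114°, lat -49°.
Subsquare a=0, l=11: +0·0.0833333° lon, +11·0.0416667° lat → SW at lon 114°, lat -48.5417°.
Cell spans 0.0833333° lon × 0.0416667° lat. NE corner is SW corner plus one full cell.
latitude -48.5000, longitude 114.0833.

-48.5000, 114.0833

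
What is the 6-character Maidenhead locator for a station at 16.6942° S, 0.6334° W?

Shift to the Maidenhead origin (180°W, 90°S): lon 179.3666, lat 73.3058.
Field: 179.3666/20 → 8 → I, 73.3058/10 → 7 → H; chars IH.
Square: 19.3666/2 → 9, 3.3058/1 → 3; chars 93.
Subsquare: 1.3666/0.0833333 → 16 → q, 0.3058/0.0416667 → 7 → h; chars qh.

IH93qh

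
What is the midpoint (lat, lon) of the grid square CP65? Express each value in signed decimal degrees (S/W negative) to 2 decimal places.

65.50, -127.00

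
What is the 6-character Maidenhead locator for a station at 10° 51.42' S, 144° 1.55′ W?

Add 180° to longitude and 90° to latitude: 35.9742, 79.1430.
Field: lon ⌊35.9742/20⌋ = 1 → B; lat ⌊79.1430/10⌋ = 7 → H.
Square: lon ⌊15.9742/2⌋ = 7; lat ⌊9.1430/1⌋ = 9.
Subsquare: lon ⌊1.9742/0.0833333⌋ = 23 → x; lat ⌊0.1430/0.0416667⌋ = 3 → d.

BH79xd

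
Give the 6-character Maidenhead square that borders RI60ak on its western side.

RI50xk

Longitude subsquare a = 0; −1 → -1, wraps to 23 = x, carry into square.
Longitude square 6; −1 → 5.
The latitude characters are unchanged.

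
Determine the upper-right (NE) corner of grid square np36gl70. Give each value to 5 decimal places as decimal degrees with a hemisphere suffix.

66.46250° N, 86.56667° E

Field N=13, P=15: +13·20° lon, +15·10° lat → SW at lon 80°, lat 60°.
Square 3, 6: +3·2° lon, +6·1° lat → SW at lon 86°, lat 66°.
Subsquare g=6, l=11: +6·0.0833333° lon, +11·0.0416667° lat → SW at lon 86.5°, lat 66.4583°.
Extended square 7, 0: +7·0.00833333° lon, +0·0.00416667° lat → SW at lon 86.5583°, lat 66.4583°.
Cell spans 0.00833333° lon × 0.00416667° lat. NE corner is SW corner plus one full cell.
latitude 66.46250° N, longitude 86.56667° E.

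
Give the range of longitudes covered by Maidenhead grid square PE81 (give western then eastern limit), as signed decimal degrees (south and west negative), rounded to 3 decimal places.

136.000, 138.000

Field P=15, E=4: +15·20° lon, +4·10° lat → SW at lon 120°, lat -50°.
Square 8, 1: +8·2° lon, +1·1° lat → SW at lon 136°, lat -49°.
Cell spans 2° lon × 1° lat.
west 136.000, east 138.000.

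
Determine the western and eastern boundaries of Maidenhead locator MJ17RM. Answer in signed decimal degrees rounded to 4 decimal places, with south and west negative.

63.4167, 63.5000

Field M=12, J=9: +12·20° lon, +9·10° lat → SW at lon 60°, lat 0°.
Square 1, 7: +1·2° lon, +7·1° lat → SW at lon 62°, lat 7°.
Subsquare r=17, m=12: +17·0.0833333° lon, +12·0.0416667° lat → SW at lon 63.4167°, lat 7.5°.
Cell spans 0.0833333° lon × 0.0416667° lat.
west 63.4167, east 63.5000.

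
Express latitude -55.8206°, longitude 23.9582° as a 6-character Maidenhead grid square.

Add 180° to longitude and 90° to latitude: 203.9582, 34.1794.
Field (20°×10°, letters A–R): lon ⌊203.9582/20⌋ = 10 → K; lat ⌊34.1794/10⌋ = 3 → D.
Square (2°×1°, digits 0–9): lon ⌊3.9582/2⌋ = 1; lat ⌊4.1794/1⌋ = 4.
Subsquare (5′×2.5′, letters a–x): lon ⌊1.9582/0.0833333⌋ = 23 → x; lat ⌊0.1794/0.0416667⌋ = 4 → e.

KD14xe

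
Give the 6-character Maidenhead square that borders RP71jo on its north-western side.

Longitude subsquare j = 9; −1 → 8 = i.
Latitude subsquare o = 14; +1 → 15 = p.

RP71ip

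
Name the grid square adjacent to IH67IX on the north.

IH68ia

Latitude subsquare x = 23; +1 → 24, wraps to 0 = a, carry into square.
Latitude square 7; +1 → 8.
The longitude characters are unchanged.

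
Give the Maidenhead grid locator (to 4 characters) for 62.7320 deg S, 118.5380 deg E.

Shift to the Maidenhead origin (180°W, 90°S): lon 298.54, lat 27.27.
Field: lon ⌊298.54/20⌋ = 14 → O; lat ⌊27.27/10⌋ = 2 → C.
Square: lon ⌊18.54/2⌋ = 9; lat ⌊7.27/1⌋ = 7.

OC97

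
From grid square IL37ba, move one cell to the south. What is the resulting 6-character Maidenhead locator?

Latitude subsquare a = 0; −1 → -1, wraps to 23 = x, carry into square.
Latitude square 7; −1 → 6.
The longitude characters are unchanged.

IL36bx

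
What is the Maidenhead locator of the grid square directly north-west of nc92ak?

NC82xl

Longitude subsquare a = 0; −1 → -1, wraps to 23 = x, carry into square.
Longitude square 9; −1 → 8.
Latitude subsquare k = 10; +1 → 11 = l.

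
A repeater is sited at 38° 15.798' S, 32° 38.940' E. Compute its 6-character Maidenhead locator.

KF61hr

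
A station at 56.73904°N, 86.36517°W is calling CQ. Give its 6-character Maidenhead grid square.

Offset from 180°W / 90°S: lon 93.6348°, lat 146.7390°.
Field: lon ⌊93.6348/20⌋ = 4 → E; lat ⌊146.7390/10⌋ = 14 → O.
Square: lon ⌊13.6348/2⌋ = 6; lat ⌊6.7390/1⌋ = 6.
Subsquare: lon ⌊1.6348/0.0833333⌋ = 19 → t; lat ⌊0.7390/0.0416667⌋ = 17 → r.

EO66tr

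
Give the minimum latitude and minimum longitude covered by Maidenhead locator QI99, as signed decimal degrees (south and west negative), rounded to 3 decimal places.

-1.000, 158.000

Field Q=16, I=8: +16·20° lon, +8·10° lat → SW at lon 140°, lat -10°.
Square 9, 9: +9·2° lon, +9·1° lat → SW at lon 158°, lat -1°.
latitude -1.000, longitude 158.000.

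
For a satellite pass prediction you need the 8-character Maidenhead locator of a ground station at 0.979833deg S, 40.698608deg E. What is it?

Shift to the Maidenhead origin (180°W, 90°S): lon 220.69861, lat 89.02017.
Field: lon ⌊220.69861/20⌋ = 11 → L; lat ⌊89.02017/10⌋ = 8 → I.
Square: lon ⌊0.69861/2⌋ = 0; lat ⌊9.02017/1⌋ = 9.
Subsquare: lon ⌊0.69861/0.0833333⌋ = 8 → i; lat ⌊0.02017/0.0416667⌋ = 0 → a.
Extended square: lon ⌊0.03194/0.00833333⌋ = 3; lat ⌊0.02017/0.00416667⌋ = 4.

LI09ia34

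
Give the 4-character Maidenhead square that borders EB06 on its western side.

DB96

Longitude square 0; −1 → -1, wraps to 9, carry into field.
Longitude field E = 4; −1 → 3 = D.
The latitude characters are unchanged.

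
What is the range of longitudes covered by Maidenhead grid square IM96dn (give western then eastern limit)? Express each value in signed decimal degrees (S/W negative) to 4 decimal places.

-1.7500, -1.6667

Field I=8, M=12: +8·20° lon, +12·10° lat → SW at lon -20°, lat 30°.
Square 9, 6: +9·2° lon, +6·1° lat → SW at lon -2°, lat 36°.
Subsquare d=3, n=13: +3·0.0833333° lon, +13·0.0416667° lat → SW at lon -1.75°, lat 36.5417°.
Cell spans 0.0833333° lon × 0.0416667° lat.
west -1.7500, east -1.6667.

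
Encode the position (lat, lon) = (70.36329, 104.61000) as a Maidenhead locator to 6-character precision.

OQ20hi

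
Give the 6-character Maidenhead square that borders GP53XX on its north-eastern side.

Longitude subsquare x = 23; +1 → 24, wraps to 0 = a, carry into square.
Longitude square 5; +1 → 6.
Latitude subsquare x = 23; +1 → 24, wraps to 0 = a, carry into square.
Latitude square 3; +1 → 4.

GP64aa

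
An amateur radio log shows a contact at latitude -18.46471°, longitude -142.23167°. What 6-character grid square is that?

BH81vm

Offset from 180°W / 90°S: lon 37.7683°, lat 71.5353°.
Field: 37.7683/20 → 1 → B, 71.5353/10 → 7 → H; chars BH.
Square: 17.7683/2 → 8, 1.5353/1 → 1; chars 81.
Subsquare: 1.7683/0.0833333 → 21 → v, 0.5353/0.0416667 → 12 → m; chars vm.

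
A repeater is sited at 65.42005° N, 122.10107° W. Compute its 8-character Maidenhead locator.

Shift to the Maidenhead origin (180°W, 90°S): lon 57.89893, lat 155.42005.
Field: 57.89893/20 → 2 → C, 155.42005/10 → 15 → P; chars CP.
Square: 17.89893/2 → 8, 5.42005/1 → 5; chars 85.
Subsquare: 1.89893/0.0833333 → 22 → w, 0.42005/0.0416667 → 10 → k; chars wk.
Extended square: 0.06560/0.00833333 → 7, 0.00338/0.00416667 → 0; chars 70.

CP85wk70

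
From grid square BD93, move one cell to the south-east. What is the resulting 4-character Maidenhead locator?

Longitude square 9; +1 → 10, wraps to 0, carry into field.
Longitude field B = 1; +1 → 2 = C.
Latitude square 3; −1 → 2.

CD02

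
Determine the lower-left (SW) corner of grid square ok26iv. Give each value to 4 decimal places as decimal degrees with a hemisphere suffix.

16.8750° N, 104.6667° E

Field O=14, K=10: +14·20° lon, +10·10° lat → SW at lon 100°, lat 10°.
Square 2, 6: +2·2° lon, +6·1° lat → SW at lon 104°, lat 16°.
Subsquare i=8, v=21: +8·0.0833333° lon, +21·0.0416667° lat → SW at lon 104.667°, lat 16.875°.
latitude 16.8750° N, longitude 104.6667° E.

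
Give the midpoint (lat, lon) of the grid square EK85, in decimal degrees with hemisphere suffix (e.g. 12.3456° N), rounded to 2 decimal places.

Field E=4, K=10: +4·20° lon, +10·10° lat → SW at lon -100°, lat 10°.
Square 8, 5: +8·2° lon, +5·1° lat → SW at lon -84°, lat 15°.
Cell spans 2° lon × 1° lat. Centre is SW corner plus half of each.
latitude 15.50° N, longitude 83.00° W.

15.50° N, 83.00° W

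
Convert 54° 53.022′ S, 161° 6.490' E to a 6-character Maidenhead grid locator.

Offset from 180°W / 90°S: lon 341.1082°, lat 35.1163°.
Field: 341.1082/20 → 17 → R, 35.1163/10 → 3 → D; chars RD.
Square: 1.1082/2 → 0, 5.1163/1 → 5; chars 05.
Subsquare: 1.1082/0.0833333 → 13 → n, 0.1163/0.0416667 → 2 → c; chars nc.

RD05nc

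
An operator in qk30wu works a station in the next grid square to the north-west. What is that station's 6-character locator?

QK30vv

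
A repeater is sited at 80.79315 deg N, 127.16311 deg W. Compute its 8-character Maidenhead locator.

Shift to the Maidenhead origin (180°W, 90°S): lon 52.83689, lat 170.79315.
Field: lon ⌊52.83689/20⌋ = 2 → C; lat ⌊170.79315/10⌋ = 17 → R.
Square: lon ⌊12.83689/2⌋ = 6; lat ⌊0.79315/1⌋ = 0.
Subsquare: lon ⌊0.83689/0.0833333⌋ = 10 → k; lat ⌊0.79315/0.0416667⌋ = 19 → t.
Extended square: lon ⌊0.00356/0.00833333⌋ = 0; lat ⌊0.00148/0.00416667⌋ = 0.

CR60kt00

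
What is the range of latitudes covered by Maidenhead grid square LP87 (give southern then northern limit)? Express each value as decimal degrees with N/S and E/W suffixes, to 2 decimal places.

Field L=11, P=15: +11·20° lon, +15·10° lat → SW at lon 40°, lat 60°.
Square 8, 7: +8·2° lon, +7·1° lat → SW at lon 56°, lat 67°.
Cell spans 2° lon × 1° lat.
south 67.00° N, north 68.00° N.

67.00° N, 68.00° N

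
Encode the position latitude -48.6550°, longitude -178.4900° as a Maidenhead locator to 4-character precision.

Shift to the Maidenhead origin (180°W, 90°S): lon 1.51, lat 41.34.
Field: lon ⌊1.51/20⌋ = 0 → A; lat ⌊41.34/10⌋ = 4 → E.
Square: lon ⌊1.51/2⌋ = 0; lat ⌊1.34/1⌋ = 1.

AE01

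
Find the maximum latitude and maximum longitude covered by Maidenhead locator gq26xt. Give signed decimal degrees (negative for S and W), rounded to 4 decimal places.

Field G=6, Q=16: +6·20° lon, +16·10° lat → SW at lon -60°, lat 70°.
Square 2, 6: +2·2° lon, +6·1° lat → SW at lon -56°, lat 76°.
Subsquare x=23, t=19: +23·0.0833333° lon, +19·0.0416667° lat → SW at lon -54.0833°, lat 76.7917°.
Cell spans 0.0833333° lon × 0.0416667° lat. NE corner is SW corner plus one full cell.
latitude 76.8333, longitude -54.0000.

76.8333, -54.0000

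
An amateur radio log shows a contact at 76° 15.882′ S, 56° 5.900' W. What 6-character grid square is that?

GB13wr

Shift to the Maidenhead origin (180°W, 90°S): lon 123.9017, lat 13.7353.
Field (20°×10°, letters A–R): 123.9017/20 → 6 → G, 13.7353/10 → 1 → B; chars GB.
Square (2°×1°, digits 0–9): 3.9017/2 → 1, 3.7353/1 → 3; chars 13.
Subsquare (5′×2.5′, letters a–x): 1.9017/0.0833333 → 22 → w, 0.7353/0.0416667 → 17 → r; chars wr.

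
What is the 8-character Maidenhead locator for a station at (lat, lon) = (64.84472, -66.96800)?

FP64mu32

Add 180° to longitude and 90° to latitude: 113.03200, 154.84472.
Field (20°×10°, letters A–R): 113.03200/20 → 5 → F, 154.84472/10 → 15 → P; chars FP.
Square (2°×1°, digits 0–9): 13.03200/2 → 6, 4.84472/1 → 4; chars 64.
Subsquare (5′×2.5′, letters a–x): 1.03200/0.0833333 → 12 → m, 0.84472/0.0416667 → 20 → u; chars mu.
Extended square (30″×15″, digits 0–9): 0.03200/0.00833333 → 3, 0.01139/0.00416667 → 2; chars 32.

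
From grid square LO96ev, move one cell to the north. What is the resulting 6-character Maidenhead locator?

LO96ew

Latitude subsquare v = 21; +1 → 22 = w.
The longitude characters are unchanged.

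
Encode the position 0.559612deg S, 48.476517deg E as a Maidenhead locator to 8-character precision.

LI49fk75

Shift to the Maidenhead origin (180°W, 90°S): lon 228.47652, lat 89.44039.
Field: 228.47652/20 → 11 → L, 89.44039/10 → 8 → I; chars LI.
Square: 8.47652/2 → 4, 9.44039/1 → 9; chars 49.
Subsquare: 0.47652/0.0833333 → 5 → f, 0.44039/0.0416667 → 10 → k; chars fk.
Extended square: 0.05985/0.00833333 → 7, 0.02372/0.00416667 → 5; chars 75.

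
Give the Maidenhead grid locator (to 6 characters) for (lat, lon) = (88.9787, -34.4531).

HR28sx

Offset from 180°W / 90°S: lon 145.5469°, lat 178.9787°.
Field: 145.5469/20 → 7 → H, 178.9787/10 → 17 → R; chars HR.
Square: 5.5469/2 → 2, 8.9787/1 → 8; chars 28.
Subsquare: 1.5469/0.0833333 → 18 → s, 0.9787/0.0416667 → 23 → x; chars sx.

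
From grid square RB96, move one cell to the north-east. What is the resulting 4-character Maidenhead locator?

Longitude square 9; +1 → 10, wraps to 0, carry into field.
Longitude field R = 17; +1 → 18, wraps to 0 = A, wrapping around the antimeridian.
Latitude square 6; +1 → 7.

AB07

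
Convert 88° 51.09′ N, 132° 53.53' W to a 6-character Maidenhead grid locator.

Add 180° to longitude and 90° to latitude: 47.1078, 178.8515.
Field: lon ⌊47.1078/20⌋ = 2 → C; lat ⌊178.8515/10⌋ = 17 → R.
Square: lon ⌊7.1078/2⌋ = 3; lat ⌊8.8515/1⌋ = 8.
Subsquare: lon ⌊1.1078/0.0833333⌋ = 13 → n; lat ⌊0.8515/0.0416667⌋ = 20 → u.

CR38nu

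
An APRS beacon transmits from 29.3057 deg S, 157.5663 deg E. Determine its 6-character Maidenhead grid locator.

QG80sq

Offset from 180°W / 90°S: lon 337.5663°, lat 60.6943°.
Field: lon ⌊337.5663/20⌋ = 16 → Q; lat ⌊60.6943/10⌋ = 6 → G.
Square: lon ⌊17.5663/2⌋ = 8; lat ⌊0.6943/1⌋ = 0.
Subsquare: lon ⌊1.5663/0.0833333⌋ = 18 → s; lat ⌊0.6943/0.0416667⌋ = 16 → q.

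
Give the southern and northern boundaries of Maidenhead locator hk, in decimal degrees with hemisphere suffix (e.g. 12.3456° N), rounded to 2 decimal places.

10.00° N, 20.00° N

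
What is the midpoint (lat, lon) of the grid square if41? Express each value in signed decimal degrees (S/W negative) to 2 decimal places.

-38.50, -11.00

Field I=8, F=5: +8·20° lon, +5·10° lat → SW at lon -20°, lat -40°.
Square 4, 1: +4·2° lon, +1·1° lat → SW at lon -12°, lat -39°.
Cell spans 2° lon × 1° lat. Centre is SW corner plus half of each.
latitude -38.50, longitude -11.00.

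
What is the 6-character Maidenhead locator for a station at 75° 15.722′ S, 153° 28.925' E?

Offset from 180°W / 90°S: lon 333.4821°, lat 14.7380°.
Field: 333.4821/20 → 16 → Q, 14.7380/10 → 1 → B; chars QB.
Square: 13.4821/2 → 6, 4.7380/1 → 4; chars 64.
Subsquare: 1.4821/0.0833333 → 17 → r, 0.7380/0.0416667 → 17 → r; chars rr.

QB64rr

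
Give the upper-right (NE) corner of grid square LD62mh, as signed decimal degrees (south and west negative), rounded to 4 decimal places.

-57.6667, 53.0833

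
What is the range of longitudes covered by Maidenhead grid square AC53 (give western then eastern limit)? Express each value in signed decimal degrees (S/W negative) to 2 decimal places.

-170.00, -168.00

Field A=0, C=2: +0·20° lon, +2·10° lat → SW at lon -180°, lat -70°.
Square 5, 3: +5·2° lon, +3·1° lat → SW at lon -170°, lat -67°.
Cell spans 2° lon × 1° lat.
west -170.00, east -168.00.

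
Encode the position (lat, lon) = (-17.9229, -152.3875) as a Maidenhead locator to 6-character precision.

BH32tb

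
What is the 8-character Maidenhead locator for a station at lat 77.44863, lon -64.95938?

Shift to the Maidenhead origin (180°W, 90°S): lon 115.04062, lat 167.44863.
Field: lon ⌊115.04062/20⌋ = 5 → F; lat ⌊167.44863/10⌋ = 16 → Q.
Square: lon ⌊15.04062/2⌋ = 7; lat ⌊7.44863/1⌋ = 7.
Subsquare: lon ⌊1.04062/0.0833333⌋ = 12 → m; lat ⌊0.44863/0.0416667⌋ = 10 → k.
Extended square: lon ⌊0.04062/0.00833333⌋ = 4; lat ⌊0.03196/0.00416667⌋ = 7.

FQ77mk47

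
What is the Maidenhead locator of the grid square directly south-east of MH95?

Longitude square 9; +1 → 10, wraps to 0, carry into field.
Longitude field M = 12; +1 → 13 = N.
Latitude square 5; −1 → 4.

NH04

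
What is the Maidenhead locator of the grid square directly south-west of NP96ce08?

NP96be97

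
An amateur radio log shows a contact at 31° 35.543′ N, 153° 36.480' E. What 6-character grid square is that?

Shift to the Maidenhead origin (180°W, 90°S): lon 333.6080, lat 121.5924.
Field: 333.6080/20 → 16 → Q, 121.5924/10 → 12 → M; chars QM.
Square: 13.6080/2 → 6, 1.5924/1 → 1; chars 61.
Subsquare: 1.6080/0.0833333 → 19 → t, 0.5924/0.0416667 → 14 → o; chars to.

QM61to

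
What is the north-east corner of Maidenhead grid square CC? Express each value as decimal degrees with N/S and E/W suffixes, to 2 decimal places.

Field C=2, C=2: +2·20° lon, +2·10° lat → SW at lon -140°, lat -70°.
Cell spans 20° lon × 10° lat. NE corner is SW corner plus one full cell.
latitude 60.00° S, longitude 120.00° W.

60.00° S, 120.00° W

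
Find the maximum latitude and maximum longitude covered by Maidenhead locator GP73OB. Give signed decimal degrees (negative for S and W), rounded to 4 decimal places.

Field G=6, P=15: +6·20° lon, +15·10° lat → SW at lon -60°, lat 60°.
Square 7, 3: +7·2° lon, +3·1° lat → SW at lon -46°, lat 63°.
Subsquare o=14, b=1: +14·0.0833333° lon, +1·0.0416667° lat → SW at lon -44.8333°, lat 63.0417°.
Cell spans 0.0833333° lon × 0.0416667° lat. NE corner is SW corner plus one full cell.
latitude 63.0833, longitude -44.7500.

63.0833, -44.7500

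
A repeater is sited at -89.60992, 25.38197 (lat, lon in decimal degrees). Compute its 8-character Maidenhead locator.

Add 180° to longitude and 90° to latitude: 205.38197, 0.39008.
Field: 205.38197/20 → 10 → K, 0.39008/10 → 0 → A; chars KA.
Square: 5.38197/2 → 2, 0.39008/1 → 0; chars 20.
Subsquare: 1.38197/0.0833333 → 16 → q, 0.39008/0.0416667 → 9 → j; chars qj.
Extended square: 0.04864/0.00833333 → 5, 0.01508/0.00416667 → 3; chars 53.

KA20qj53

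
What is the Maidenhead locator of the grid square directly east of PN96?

Longitude square 9; +1 → 10, wraps to 0, carry into field.
Longitude field P = 15; +1 → 16 = Q.
The latitude characters are unchanged.

QN06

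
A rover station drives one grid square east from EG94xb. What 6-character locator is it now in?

FG04ab

Longitude subsquare x = 23; +1 → 24, wraps to 0 = a, carry into square.
Longitude square 9; +1 → 10, wraps to 0, carry into field.
Longitude field E = 4; +1 → 5 = F.
The latitude characters are unchanged.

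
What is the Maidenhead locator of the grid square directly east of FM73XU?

Longitude subsquare x = 23; +1 → 24, wraps to 0 = a, carry into square.
Longitude square 7; +1 → 8.
The latitude characters are unchanged.

FM83au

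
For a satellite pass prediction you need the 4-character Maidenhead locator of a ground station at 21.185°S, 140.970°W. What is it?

BG98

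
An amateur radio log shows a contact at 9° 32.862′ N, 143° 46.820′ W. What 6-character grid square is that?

Add 180° to longitude and 90° to latitude: 36.2197, 99.5477.
Field: lon ⌊36.2197/20⌋ = 1 → B; lat ⌊99.5477/10⌋ = 9 → J.
Square: lon ⌊16.2197/2⌋ = 8; lat ⌊9.5477/1⌋ = 9.
Subsquare: lon ⌊0.2197/0.0833333⌋ = 2 → c; lat ⌊0.5477/0.0416667⌋ = 13 → n.

BJ89cn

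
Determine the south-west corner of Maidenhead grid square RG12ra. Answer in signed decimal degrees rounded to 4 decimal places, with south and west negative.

-28.0000, 163.4167

Field R=17, G=6: +17·20° lon, +6·10° lat → SW at lon 160°, lat -30°.
Square 1, 2: +1·2° lon, +2·1° lat → SW at lon 162°, lat -28°.
Subsquare r=17, a=0: +17·0.0833333° lon, +0·0.0416667° lat → SW at lon 163.417°, lat -28°.
latitude -28.0000, longitude 163.4167.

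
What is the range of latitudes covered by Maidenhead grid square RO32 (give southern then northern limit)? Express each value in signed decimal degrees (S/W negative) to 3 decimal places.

Field R=17, O=14: +17·20° lon, +14·10° lat → SW at lon 160°, lat 50°.
Square 3, 2: +3·2° lon, +2·1° lat → SW at lon 166°, lat 52°.
Cell spans 2° lon × 1° lat.
south 52.000, north 53.000.

52.000, 53.000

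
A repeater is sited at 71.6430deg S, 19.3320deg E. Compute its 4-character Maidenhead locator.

JB98

Shift to the Maidenhead origin (180°W, 90°S): lon 199.33, lat 18.36.
Field: 199.33/20 → 9 → J, 18.36/10 → 1 → B; chars JB.
Square: 19.33/2 → 9, 8.36/1 → 8; chars 98.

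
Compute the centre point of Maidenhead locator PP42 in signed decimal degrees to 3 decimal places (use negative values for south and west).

62.500, 129.000

Field P=15, P=15: +15·20° lon, +15·10° lat → SW at lon 120°, lat 60°.
Square 4, 2: +4·2° lon, +2·1° lat → SW at lon 128°, lat 62°.
Cell spans 2° lon × 1° lat. Centre is SW corner plus half of each.
latitude 62.500, longitude 129.000.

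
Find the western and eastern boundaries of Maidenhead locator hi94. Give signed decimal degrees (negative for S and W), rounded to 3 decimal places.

-22.000, -20.000

Field H=7, I=8: +7·20° lon, +8·10° lat → SW at lon -40°, lat -10°.
Square 9, 4: +9·2° lon, +4·1° lat → SW at lon -22°, lat -6°.
Cell spans 2° lon × 1° lat.
west -22.000, east -20.000.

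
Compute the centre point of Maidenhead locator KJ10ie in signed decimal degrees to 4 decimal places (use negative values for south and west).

0.1875, 22.7083

Field K=10, J=9: +10·20° lon, +9·10° lat → SW at lon 20°, lat 0°.
Square 1, 0: +1·2° lon, +0·1° lat → SW at lon 22°, lat 0°.
Subsquare i=8, e=4: +8·0.0833333° lon, +4·0.0416667° lat → SW at lon 22.6667°, lat 0.166667°.
Cell spans 0.0833333° lon × 0.0416667° lat. Centre is SW corner plus half of each.
latitude 0.1875, longitude 22.7083.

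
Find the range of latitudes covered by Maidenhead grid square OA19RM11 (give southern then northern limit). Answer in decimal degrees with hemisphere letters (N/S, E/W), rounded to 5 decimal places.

80.49583° S, 80.49167° S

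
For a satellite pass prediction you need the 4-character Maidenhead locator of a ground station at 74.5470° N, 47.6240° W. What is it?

Add 180° to longitude and 90° to latitude: 132.38, 164.55.
Field: 132.38/20 → 6 → G, 164.55/10 → 16 → Q; chars GQ.
Square: 12.38/2 → 6, 4.55/1 → 4; chars 64.

GQ64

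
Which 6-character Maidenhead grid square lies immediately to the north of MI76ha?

Latitude subsquare a = 0; +1 → 1 = b.
The longitude characters are unchanged.

MI76hb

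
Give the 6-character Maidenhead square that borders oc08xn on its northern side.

OC08xo

Latitude subsquare n = 13; +1 → 14 = o.
The longitude characters are unchanged.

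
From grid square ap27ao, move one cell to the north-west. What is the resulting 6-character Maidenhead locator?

AP17xp

Longitude subsquare a = 0; −1 → -1, wraps to 23 = x, carry into square.
Longitude square 2; −1 → 1.
Latitude subsquare o = 14; +1 → 15 = p.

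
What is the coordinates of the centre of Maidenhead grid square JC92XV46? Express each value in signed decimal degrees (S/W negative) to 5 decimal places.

Field J=9, C=2: +9·20° lon, +2·10° lat → SW at lon 0°, lat -70°.
Square 9, 2: +9·2° lon, +2·1° lat → SW at lon 18°, lat -68°.
Subsquare x=23, v=21: +23·0.0833333° lon, +21·0.0416667° lat → SW at lon 19.9167°, lat -67.125°.
Extended square 4, 6: +4·0.00833333° lon, +6·0.00416667° lat → SW at lon 19.95°, lat -67.1°.
Cell spans 0.00833333° lon × 0.00416667° lat. Centre is SW corner plus half of each.
latitude -67.09792, longitude 19.95417.

-67.09792, 19.95417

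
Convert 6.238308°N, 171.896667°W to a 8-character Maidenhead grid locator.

AJ46bf27

Add 180° to longitude and 90° to latitude: 8.10333, 96.23831.
Field (20°×10°, letters A–R): lon ⌊8.10333/20⌋ = 0 → A; lat ⌊96.23831/10⌋ = 9 → J.
Square (2°×1°, digits 0–9): lon ⌊8.10333/2⌋ = 4; lat ⌊6.23831/1⌋ = 6.
Subsquare (5′×2.5′, letters a–x): lon ⌊0.10333/0.0833333⌋ = 1 → b; lat ⌊0.23831/0.0416667⌋ = 5 → f.
Extended square (30″×15″, digits 0–9): lon ⌊0.02000/0.00833333⌋ = 2; lat ⌊0.02997/0.00416667⌋ = 7.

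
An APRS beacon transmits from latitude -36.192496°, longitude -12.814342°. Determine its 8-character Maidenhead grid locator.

IF33ot23

Add 180° to longitude and 90° to latitude: 167.18566, 53.80750.
Field (20°×10°, letters A–R): 167.18566/20 → 8 → I, 53.80750/10 → 5 → F; chars IF.
Square (2°×1°, digits 0–9): 7.18566/2 → 3, 3.80750/1 → 3; chars 33.
Subsquare (5′×2.5′, letters a–x): 1.18566/0.0833333 → 14 → o, 0.80750/0.0416667 → 19 → t; chars ot.
Extended square (30″×15″, digits 0–9): 0.01899/0.00833333 → 2, 0.01584/0.00416667 → 3; chars 23.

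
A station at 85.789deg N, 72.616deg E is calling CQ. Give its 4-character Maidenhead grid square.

Shift to the Maidenhead origin (180°W, 90°S): lon 252.62, lat 175.79.
Field (20°×10°, letters A–R): lon ⌊252.62/20⌋ = 12 → M; lat ⌊175.79/10⌋ = 17 → R.
Square (2°×1°, digits 0–9): lon ⌊12.62/2⌋ = 6; lat ⌊5.79/1⌋ = 5.

MR65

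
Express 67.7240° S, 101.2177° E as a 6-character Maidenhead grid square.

OC02og

Shift to the Maidenhead origin (180°W, 90°S): lon 281.2177, lat 22.2760.
Field: 281.2177/20 → 14 → O, 22.2760/10 → 2 → C; chars OC.
Square: 1.2177/2 → 0, 2.2760/1 → 2; chars 02.
Subsquare: 1.2177/0.0833333 → 14 → o, 0.2760/0.0416667 → 6 → g; chars og.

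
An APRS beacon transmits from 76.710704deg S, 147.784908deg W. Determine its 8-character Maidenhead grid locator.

BB63cg59

Offset from 180°W / 90°S: lon 32.21509°, lat 13.28930°.
Field: lon ⌊32.21509/20⌋ = 1 → B; lat ⌊13.28930/10⌋ = 1 → B.
Square: lon ⌊12.21509/2⌋ = 6; lat ⌊3.28930/1⌋ = 3.
Subsquare: lon ⌊0.21509/0.0833333⌋ = 2 → c; lat ⌊0.28930/0.0416667⌋ = 6 → g.
Extended square: lon ⌊0.04843/0.00833333⌋ = 5; lat ⌊0.03930/0.00416667⌋ = 9.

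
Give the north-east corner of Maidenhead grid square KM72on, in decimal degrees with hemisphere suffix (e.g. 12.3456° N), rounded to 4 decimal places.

Field K=10, M=12: +10·20° lon, +12·10° lat → SW at lon 20°, lat 30°.
Square 7, 2: +7·2° lon, +2·1° lat → SW at lon 34°, lat 32°.
Subsquare o=14, n=13: +14·0.0833333° lon, +13·0.0416667° lat → SW at lon 35.1667°, lat 32.5417°.
Cell spans 0.0833333° lon × 0.0416667° lat. NE corner is SW corner plus one full cell.
latitude 32.5833° N, longitude 35.2500° E.

32.5833° N, 35.2500° E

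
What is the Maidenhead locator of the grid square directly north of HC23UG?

HC23uh

Latitude subsquare g = 6; +1 → 7 = h.
The longitude characters are unchanged.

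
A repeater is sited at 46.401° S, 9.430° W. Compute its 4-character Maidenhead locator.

Add 180° to longitude and 90° to latitude: 170.57, 43.60.
Field (20°×10°, letters A–R): 170.57/20 → 8 → I, 43.60/10 → 4 → E; chars IE.
Square (2°×1°, digits 0–9): 10.57/2 → 5, 3.60/1 → 3; chars 53.

IE53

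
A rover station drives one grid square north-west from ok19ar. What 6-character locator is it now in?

Longitude subsquare a = 0; −1 → -1, wraps to 23 = x, carry into square.
Longitude square 1; −1 → 0.
Latitude subsquare r = 17; +1 → 18 = s.

OK09xs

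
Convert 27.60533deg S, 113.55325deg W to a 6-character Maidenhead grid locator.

Shift to the Maidenhead origin (180°W, 90°S): lon 66.4467, lat 62.3947.
Field (20°×10°, letters A–R): 66.4467/20 → 3 → D, 62.3947/10 → 6 → G; chars DG.
Square (2°×1°, digits 0–9): 6.4467/2 → 3, 2.3947/1 → 2; chars 32.
Subsquare (5′×2.5′, letters a–x): 0.4467/0.0833333 → 5 → f, 0.3947/0.0416667 → 9 → j; chars fj.

DG32fj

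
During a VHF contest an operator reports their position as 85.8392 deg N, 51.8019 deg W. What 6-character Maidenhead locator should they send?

GR45cu

Add 180° to longitude and 90° to latitude: 128.1981, 175.8392.
Field (20°×10°, letters A–R): lon ⌊128.1981/20⌋ = 6 → G; lat ⌊175.8392/10⌋ = 17 → R.
Square (2°×1°, digits 0–9): lon ⌊8.1981/2⌋ = 4; lat ⌊5.8392/1⌋ = 5.
Subsquare (5′×2.5′, letters a–x): lon ⌊0.1981/0.0833333⌋ = 2 → c; lat ⌊0.8392/0.0416667⌋ = 20 → u.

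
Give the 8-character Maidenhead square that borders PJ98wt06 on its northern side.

PJ98wt07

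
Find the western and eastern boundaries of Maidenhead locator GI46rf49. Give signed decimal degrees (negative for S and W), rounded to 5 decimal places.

Field G=6, I=8: +6·20° lon, +8·10° lat → SW at lon -60°, lat -10°.
Square 4, 6: +4·2° lon, +6·1° lat → SW at lon -52°, lat -4°.
Subsquare r=17, f=5: +17·0.0833333° lon, +5·0.0416667° lat → SW at lon -50.5833°, lat -3.79167°.
Extended square 4, 9: +4·0.00833333° lon, +9·0.00416667° lat → SW at lon -50.55°, lat -3.75417°.
Cell spans 0.00833333° lon × 0.00416667° lat.
west -50.55000, east -50.54167.

-50.55000, -50.54167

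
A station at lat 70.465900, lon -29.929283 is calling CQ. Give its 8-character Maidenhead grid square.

Shift to the Maidenhead origin (180°W, 90°S): lon 150.07072, lat 160.46590.
Field (20°×10°, letters A–R): lon ⌊150.07072/20⌋ = 7 → H; lat ⌊160.46590/10⌋ = 16 → Q.
Square (2°×1°, digits 0–9): lon ⌊10.07072/2⌋ = 5; lat ⌊0.46590/1⌋ = 0.
Subsquare (5′×2.5′, letters a–x): lon ⌊0.07072/0.0833333⌋ = 0 → a; lat ⌊0.46590/0.0416667⌋ = 11 → l.
Extended square (30″×15″, digits 0–9): lon ⌊0.07072/0.00833333⌋ = 8; lat ⌊0.00757/0.00416667⌋ = 1.

HQ50al81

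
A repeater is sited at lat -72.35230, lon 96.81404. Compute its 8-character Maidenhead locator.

Shift to the Maidenhead origin (180°W, 90°S): lon 276.81404, lat 17.64770.
Field: lon ⌊276.81404/20⌋ = 13 → N; lat ⌊17.64770/10⌋ = 1 → B.
Square: lon ⌊16.81404/2⌋ = 8; lat ⌊7.64770/1⌋ = 7.
Subsquare: lon ⌊0.81404/0.0833333⌋ = 9 → j; lat ⌊0.64770/0.0416667⌋ = 15 → p.
Extended square: lon ⌊0.06404/0.00833333⌋ = 7; lat ⌊0.02270/0.00416667⌋ = 5.

NB87jp75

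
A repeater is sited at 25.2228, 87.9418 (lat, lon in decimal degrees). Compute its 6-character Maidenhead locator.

NL35xf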